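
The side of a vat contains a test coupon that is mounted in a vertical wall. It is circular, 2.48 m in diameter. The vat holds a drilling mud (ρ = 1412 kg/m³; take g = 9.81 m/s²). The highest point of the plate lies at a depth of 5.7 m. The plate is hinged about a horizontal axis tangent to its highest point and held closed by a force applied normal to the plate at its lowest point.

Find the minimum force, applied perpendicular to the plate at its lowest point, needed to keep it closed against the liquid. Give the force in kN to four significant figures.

γ = ρg = 1412 × 9.81 / 1000 = 13.85172 kN/m³.
The centroid is at the centre, 1.24 m below the top of the plate, so the centroid depth is h_c = 5.7 + 1.24 = 6.94 m.
A = π(1.24)² = 4.83051 m².
Resultant F = γ·h_c·A = 13.85172 × 6.94 × 4.83051 = 464.361 kN.
I_c = πr⁴/4 = π × 1.24⁴/4 = 1.85685 m⁴.
Centre of pressure: y_p = y_c + I_c/(y_c·A) = 6.94 + 1.85685/(6.94 × 4.83051) = 6.94 + 0.0553891 = 6.99539 m along the plane.
The resultant acts 1.24 + 0.0553891 = 1.29539 m (along the plate) below the hinge at the top edge, so the moment about the hinge is M = F × 1.29539 = 464.361 × 1.29539 = 601.529 kN·m.
A normal force at the bottom, 2.48 m from the hinge, must supply this moment: P = 601.529/2.48 = 242.552 kN.

P ≈ 242.6 kN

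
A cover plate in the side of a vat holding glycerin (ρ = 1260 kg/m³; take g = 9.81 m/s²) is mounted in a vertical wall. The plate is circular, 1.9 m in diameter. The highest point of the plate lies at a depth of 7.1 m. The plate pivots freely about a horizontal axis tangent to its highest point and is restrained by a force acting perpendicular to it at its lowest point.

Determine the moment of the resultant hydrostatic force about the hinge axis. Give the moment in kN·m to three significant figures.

M ≈ 276 kN·m

γ = ρg = 1260 × 9.81 / 1000 = 12.3606 kN/m³.
The centroid is at the centre, 0.95 m below the top of the plate, so the centroid depth is h_c = 7.1 + 0.95 = 8.05 m.
A = π(0.95)² = 2.83529 m².
Resultant F = γ·h_c·A = 12.3606 × 8.05 × 2.83529 = 282.119 kN.
I_c = πr⁴/4 = π × 0.95⁴/4 = 0.639712 m⁴.
Centre of pressure: y_p = y_c + I_c/(y_c·A) = 8.05 + 0.639712/(8.05 × 2.83529) = 8.05 + 0.0280279 = 8.07803 m along the plane.
The resultant acts 0.95 + 0.0280279 = 0.978028 m (along the plate) below the hinge at the top edge, so the moment about the hinge is M = F × 0.978028 = 282.119 × 0.978028 = 275.92 kN·m.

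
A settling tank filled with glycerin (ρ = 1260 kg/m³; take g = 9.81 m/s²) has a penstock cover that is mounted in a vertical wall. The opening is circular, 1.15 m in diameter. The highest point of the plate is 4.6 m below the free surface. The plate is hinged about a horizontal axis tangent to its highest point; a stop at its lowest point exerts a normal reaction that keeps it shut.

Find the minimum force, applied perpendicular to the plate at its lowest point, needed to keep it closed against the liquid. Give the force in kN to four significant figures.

P ≈ 34.14 kN

γ = ρg = 1260 × 9.81 / 1000 = 12.3606 kN/m³.
The centroid is at the centre, 0.575 m below the top of the plate, so the centroid depth is h_c = 4.6 + 0.575 = 5.175 m.
A = π(0.575)² = 1.03869 m².
Resultant F = γ·h_c·A = 12.3606 × 5.175 × 1.03869 = 66.441 kN.
I_c = πr⁴/4 = π × 0.575⁴/4 = 0.0858541 m⁴.
Centre of pressure: y_p = y_c + I_c/(y_c·A) = 5.175 + 0.0858541/(5.175 × 1.03869) = 5.175 + 0.0159722 = 5.19097 m along the plane.
The resultant acts 0.575 + 0.0159722 = 0.590972 m (along the plate) below the hinge at the top edge, so the moment about the hinge is M = F × 0.590972 = 66.441 × 0.590972 = 39.2648 kN·m.
A normal force at the bottom, 1.15 m from the hinge, must supply this moment: P = 39.2648/1.15 = 34.1433 kN.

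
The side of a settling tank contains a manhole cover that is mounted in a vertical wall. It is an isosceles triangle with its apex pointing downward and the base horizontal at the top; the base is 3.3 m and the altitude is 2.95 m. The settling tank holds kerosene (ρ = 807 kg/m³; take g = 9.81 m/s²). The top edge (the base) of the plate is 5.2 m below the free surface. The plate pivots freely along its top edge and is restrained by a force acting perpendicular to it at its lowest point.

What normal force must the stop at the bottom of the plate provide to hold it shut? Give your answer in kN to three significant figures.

P ≈ 85.7 kN

γ = ρg = 807 × 9.81 / 1000 = 7.91667 kN/m³.
With the apex down, the centroid sits h/3 = 2.95/3 = 0.983333 m below the base (the top edge), so the centroid depth is h_c = 5.2 + 0.983333 = 6.18333 m.
A = ½ × 3.3 × 2.95 = 4.8675 m².
Resultant F = γ·h_c·A = 7.91667 × 6.18333 × 4.8675 = 238.271 kN.
I_c = b·h³/36 = 3.3 × 2.95³/36 = 2.3533 m⁴.
Centre of pressure: y_p = y_c + I_c/(y_c·A) = 6.18333 + 2.3533/(6.18333 × 4.8675) = 6.18333 + 0.0781896 = 6.26152 m along the plane.
The resultant acts 0.983333 + 0.0781896 = 1.06152 m (along the plate) below the hinge at the top edge, so the moment about the hinge is M = F × 1.06152 = 238.271 × 1.06152 = 252.929 kN·m.
A normal force at the bottom, 2.95 m from the hinge, must supply this moment: P = 252.929/2.95 = 85.7386 kN.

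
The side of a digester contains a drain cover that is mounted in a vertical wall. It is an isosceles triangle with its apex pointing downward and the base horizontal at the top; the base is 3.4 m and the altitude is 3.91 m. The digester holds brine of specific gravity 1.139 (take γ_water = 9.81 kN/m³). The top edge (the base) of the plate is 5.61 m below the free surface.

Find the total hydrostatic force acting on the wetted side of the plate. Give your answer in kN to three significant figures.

γ = 1.139 × 9.81 = 11.17359 kN/m³.
With the apex down, the centroid sits h/3 = 3.91/3 = 1.30333 m below the base (the top edge), so the centroid depth is h_c = 5.61 + 1.30333 = 6.91333 m.
A = ½ × 3.4 × 3.91 = 6.647 m².
Resultant F = γ·h_c·A = 11.17359 × 6.91333 × 6.647 = 513.459 kN.

F ≈ 513 kN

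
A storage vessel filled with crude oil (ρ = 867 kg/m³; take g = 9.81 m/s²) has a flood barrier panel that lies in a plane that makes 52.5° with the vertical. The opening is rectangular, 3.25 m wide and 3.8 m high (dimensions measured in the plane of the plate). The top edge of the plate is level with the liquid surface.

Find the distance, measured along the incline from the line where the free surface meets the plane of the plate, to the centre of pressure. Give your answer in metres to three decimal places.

γ = ρg = 867 × 9.81 / 1000 = 8.50527 kN/m³.
The plate makes 52.5° with the vertical, i.e. θ = 90° − 52.5° = 37.5° to the horizontal. Measuring y along the incline from the free-surface line, vertical depth h = y·sinθ with sinθ = 0.608761.
The centroid lies 3.8/2 = 1.9 m below the top edge, so y_c = 1.9 m and h_c = 1.9 × 0.608761 = 1.15665 m.
A = 3.25 × 3.8 = 12.35 m².
Resultant F = γ·h_c·A = 8.50527 × 1.15665 × 12.35 = 121.495 kN.
I_c = b·h³/12 = 3.25 × 3.8³/12 = 14.8612 m⁴.
Centre of pressure: y_p = y_c + I_c/(y_c·A) = 1.9 + 14.8612/(1.9 × 12.35) = 1.9 + 0.633335 = 2.53334 m along the plane.

y_p = 2.533 m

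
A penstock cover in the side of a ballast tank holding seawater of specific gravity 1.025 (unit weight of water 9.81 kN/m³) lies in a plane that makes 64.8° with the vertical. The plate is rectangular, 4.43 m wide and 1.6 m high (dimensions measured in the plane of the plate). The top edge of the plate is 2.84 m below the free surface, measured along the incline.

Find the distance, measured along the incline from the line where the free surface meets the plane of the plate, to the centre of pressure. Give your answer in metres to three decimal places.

γ = 1.025 × 9.81 = 10.05525 kN/m³.
The plate makes 64.8° with the vertical, i.e. θ = 90° − 64.8° = 25.2° to the horizontal. Measuring y along the incline from the free-surface line, vertical depth h = y·sinθ with sinθ = 0.425779.
The centroid lies 1.6/2 = 0.8 m below the top edge, so y_c = 2.84 + 0.8 = 3.64 m and h_c = 3.64 × 0.425779 = 1.54984 m.
A = 4.43 × 1.6 = 7.088 m².
Resultant F = γ·h_c·A = 10.05525 × 1.54984 × 7.088 = 110.46 kN.
I_c = b·h³/12 = 4.43 × 1.6³/12 = 1.51211 m⁴.
Centre of pressure: y_p = y_c + I_c/(y_c·A) = 3.64 + 1.51211/(3.64 × 7.088) = 3.64 + 0.0586082 = 3.69861 m along the plane.

y_p = 3.699 m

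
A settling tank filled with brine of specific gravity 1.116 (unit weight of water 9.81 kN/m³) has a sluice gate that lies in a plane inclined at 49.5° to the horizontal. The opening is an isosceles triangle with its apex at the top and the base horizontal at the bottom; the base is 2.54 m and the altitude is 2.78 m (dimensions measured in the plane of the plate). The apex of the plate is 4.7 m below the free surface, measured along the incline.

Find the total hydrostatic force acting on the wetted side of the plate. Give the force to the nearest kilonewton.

γ = 1.116 × 9.81 = 10.94796 kN/m³.
Let θ = 49.5° be the plate's angle to the horizontal; measure y along the incline from where the plane meets the free surface. Vertical depth h = y·sinθ with sinθ = 0.760406.
With the apex up, the centroid sits 2h/3 = 2 × 2.78/3 = 1.85333 m below the apex, so y_c = 4.7 + 1.85333 = 6.55333 m and h_c = 6.55333 × 0.760406 = 4.98319 m.
A = ½ × 2.54 × 2.78 = 3.5306 m².
Resultant F = γ·h_c·A = 10.94796 × 4.98319 × 3.5306 = 192.615 kN.

F ≈ 193 kN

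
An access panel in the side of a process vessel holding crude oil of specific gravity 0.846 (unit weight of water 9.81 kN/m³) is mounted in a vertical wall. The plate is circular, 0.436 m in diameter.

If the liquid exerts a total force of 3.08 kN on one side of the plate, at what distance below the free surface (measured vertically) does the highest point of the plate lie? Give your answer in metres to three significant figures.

d_top ≈ 2.27 m

γ = 0.846 × 9.81 = 8.29926 kN/m³.
A = π(0.218)² = 0.149301 m².
From F = γ·h_c·A, the centroid depth is h_c = 3.08/(8.29926 × 0.149301) = 2.4857 m.
The centroid is at the centre, 0.218 m below the top of the plate, so the highest point sits at h_top = 2.4857 − 0.218 = 2.2677 m below the surface.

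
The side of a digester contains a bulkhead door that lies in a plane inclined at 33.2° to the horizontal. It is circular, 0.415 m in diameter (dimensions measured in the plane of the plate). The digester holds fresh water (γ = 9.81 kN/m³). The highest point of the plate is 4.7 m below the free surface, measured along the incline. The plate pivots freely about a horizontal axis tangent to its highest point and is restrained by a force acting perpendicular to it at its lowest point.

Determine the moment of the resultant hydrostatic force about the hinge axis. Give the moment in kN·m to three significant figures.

γ = 9.81 kN/m³.
Let θ = 33.2° be the plate's angle to the horizontal; measure y along the incline from where the plane meets the free surface. Vertical depth h = y·sinθ with sinθ = 0.547563.
The centroid is at the centre, 0.2075 m below the top of the plate, so y_c = 4.7 + 0.2075 = 4.9075 m and h_c = 4.9075 × 0.547563 = 2.68717 m.
A = π(0.2075)² = 0.135265 m².
Resultant F = γ·h_c·A = 9.81 × 2.68717 × 0.135265 = 3.56574 kN.
I_c = πr⁴/4 = π × 0.2075⁴/4 = 0.001456 m⁴.
Centre of pressure: y_p = y_c + I_c/(y_c·A) = 4.9075 + 0.001456/(4.9075 × 0.135265) = 4.9075 + 0.00219339 = 4.90969 m along the plane.
The resultant acts 0.2075 + 0.00219339 = 0.209693 m (along the plate) below the hinge at the top edge, so the moment about the hinge is M = F × 0.209693 = 3.56574 × 0.209693 = 0.747711 kN·m.

M ≈ 0.748 kN·m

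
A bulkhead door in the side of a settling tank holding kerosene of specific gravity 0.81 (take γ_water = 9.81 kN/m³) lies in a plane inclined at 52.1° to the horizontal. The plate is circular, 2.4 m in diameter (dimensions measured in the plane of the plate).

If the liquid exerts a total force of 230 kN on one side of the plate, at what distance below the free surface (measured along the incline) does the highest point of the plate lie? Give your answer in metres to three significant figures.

γ = 0.81 × 9.81 = 7.9461 kN/m³.
A = π(1.2)² = 4.52389 m².
From F = γ·h_c·A, the centroid depth is h_c = 230/(7.9461 × 4.52389) = 6.39826 m.
Let θ = 52.1° be the plate's angle to the horizontal; measure y along the incline from where the plane meets the free surface. Vertical depth h = y·sinθ with sinθ = 0.789084.
Along the incline, y_c = h_c/sinθ = 6.39826/0.789084 = 8.10847 m.
The centroid is at the centre, 1.2 m below the top of the plate, so the highest point sits at y_top = 8.10847 − 1.2 = 6.90847 m along the incline.

y_top ≈ 6.91 m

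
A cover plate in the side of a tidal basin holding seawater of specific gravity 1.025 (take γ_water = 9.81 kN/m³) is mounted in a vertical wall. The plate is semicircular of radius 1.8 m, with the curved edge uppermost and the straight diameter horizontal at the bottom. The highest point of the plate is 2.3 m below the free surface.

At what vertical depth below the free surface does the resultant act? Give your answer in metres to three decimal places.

h_p = 3.404 m

γ = 1.025 × 9.81 = 10.05525 kN/m³.
The centroid lies 4r/(3π) = 0.763944 m above the diameter, so r − 4r/(3π) = 1.8 − 0.763944 = 1.03606 m below the topmost point, so the centroid depth is h_c = 2.3 + 1.03606 = 3.33606 m.
A = πr²/2 = π × 1.8²/2 = 5.08938 m².
Resultant F = γ·h_c·A = 10.05525 × 3.33606 × 5.08938 = 170.723 kN.
I_c = (π/8 − 8/(9π))·r⁴ = 0.109757 × 1.8⁴ = 1.15219 m⁴.
Centre of pressure: y_p = y_c + I_c/(y_c·A) = 3.33606 + 1.15219/(3.33606 × 5.08938) = 3.33606 + 0.0678618 = 3.40392 m along the plane.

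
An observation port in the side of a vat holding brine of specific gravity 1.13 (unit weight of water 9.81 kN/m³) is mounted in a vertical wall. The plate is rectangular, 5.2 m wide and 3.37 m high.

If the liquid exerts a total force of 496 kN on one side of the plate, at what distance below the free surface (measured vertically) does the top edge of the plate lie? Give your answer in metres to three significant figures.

γ = 1.13 × 9.81 = 11.0853 kN/m³.
A = 5.2 × 3.37 = 17.524 m².
From F = γ·h_c·A, the centroid depth is h_c = 496/(11.0853 × 17.524) = 2.55329 m.
The centroid lies 3.37/2 = 1.685 m below the top edge, so the top edge sits at h_top = 2.55329 − 1.685 = 0.86829 m below the surface.

d_top ≈ 0.868 m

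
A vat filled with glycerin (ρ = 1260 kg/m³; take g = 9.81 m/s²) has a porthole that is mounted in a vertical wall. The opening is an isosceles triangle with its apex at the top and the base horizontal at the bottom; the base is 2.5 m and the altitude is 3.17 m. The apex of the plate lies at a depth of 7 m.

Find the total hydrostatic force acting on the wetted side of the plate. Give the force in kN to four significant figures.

F ≈ 446.4 kN

γ = ρg = 1260 × 9.81 / 1000 = 12.3606 kN/m³.
With the apex up, the centroid sits 2h/3 = 2 × 3.17/3 = 2.11333 m below the apex, so the centroid depth is h_c = 7 + 2.11333 = 9.11333 m.
A = ½ × 2.5 × 3.17 = 3.9625 m².
Resultant F = γ·h_c·A = 12.3606 × 9.11333 × 3.9625 = 446.361 kN.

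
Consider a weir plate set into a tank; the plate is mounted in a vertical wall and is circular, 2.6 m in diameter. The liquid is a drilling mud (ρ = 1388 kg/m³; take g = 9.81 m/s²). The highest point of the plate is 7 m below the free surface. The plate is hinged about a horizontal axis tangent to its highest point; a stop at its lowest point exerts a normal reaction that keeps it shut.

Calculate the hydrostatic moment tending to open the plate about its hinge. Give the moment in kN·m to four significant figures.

γ = ρg = 1388 × 9.81 / 1000 = 13.61628 kN/m³.
The centroid is at the centre, 1.3 m below the top of the plate, so the centroid depth is h_c = 7 + 1.3 = 8.3 m.
A = π(1.3)² = 5.30929 m².
Resultant F = γ·h_c·A = 13.61628 × 8.3 × 5.30929 = 600.03 kN.
I_c = πr⁴/4 = π × 1.3⁴/4 = 2.24318 m⁴.
Centre of pressure: y_p = y_c + I_c/(y_c·A) = 8.3 + 2.24318/(8.3 × 5.30929) = 8.3 + 0.0509037 = 8.3509 m along the plane.
The resultant acts 1.3 + 0.0509037 = 1.3509 m (along the plate) below the hinge at the top edge, so the moment about the hinge is M = F × 1.3509 = 600.03 × 1.3509 = 810.581 kN·m.

M ≈ 810.6 kN·m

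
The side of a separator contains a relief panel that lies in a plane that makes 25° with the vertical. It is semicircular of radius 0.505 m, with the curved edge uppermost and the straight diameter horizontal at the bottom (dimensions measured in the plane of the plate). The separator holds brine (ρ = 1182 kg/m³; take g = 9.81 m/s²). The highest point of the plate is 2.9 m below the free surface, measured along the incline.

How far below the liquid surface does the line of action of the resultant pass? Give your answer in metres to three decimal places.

γ = ρg = 1182 × 9.81 / 1000 = 11.59542 kN/m³.
The plate makes 25° with the vertical, i.e. θ = 90° − 25° = 65° to the horizontal. Measuring y along the incline from the free-surface line, vertical depth h = y·sinθ with sinθ = 0.906308.
The centroid lies 4r/(3π) = 0.214329 m above the diameter, so r − 4r/(3π) = 0.505 − 0.214329 = 0.290671 m below the topmost point, so y_c = 2.9 + 0.290671 = 3.19067 m and h_c = 3.19067 × 0.906308 = 2.89173 m.
A = πr²/2 = π × 0.505²/2 = 0.400592 m².
Resultant F = γ·h_c·A = 11.59542 × 2.89173 × 0.400592 = 13.4322 kN.
I_c = (π/8 − 8/(9π))·r⁴ = 0.109757 × 0.505⁴ = 0.00713835 m⁴.
Centre of pressure: y_p = y_c + I_c/(y_c·A) = 3.19067 + 0.00713835/(3.19067 × 0.400592) = 3.19067 + 0.00558488 = 3.19625 m along the plane.
Vertically, h_p = y_p·sinθ = 3.19625 × 0.906308 = 2.89679 m.

h_p = 2.897 m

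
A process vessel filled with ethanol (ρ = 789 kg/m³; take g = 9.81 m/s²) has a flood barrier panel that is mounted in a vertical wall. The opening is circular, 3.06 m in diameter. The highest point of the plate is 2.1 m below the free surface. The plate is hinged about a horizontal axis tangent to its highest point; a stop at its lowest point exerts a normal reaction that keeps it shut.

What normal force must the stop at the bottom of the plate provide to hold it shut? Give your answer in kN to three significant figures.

P ≈ 114 kN

γ = ρg = 789 × 9.81 / 1000 = 7.74009 kN/m³.
The centroid is at the centre, 1.53 m below the top of the plate, so the centroid depth is h_c = 2.1 + 1.53 = 3.63 m.
A = π(1.53)² = 7.35415 m².
Resultant F = γ·h_c·A = 7.74009 × 3.63 × 7.35415 = 206.626 kN.
I_c = πr⁴/4 = π × 1.53⁴/4 = 4.30383 m⁴.
Centre of pressure: y_p = y_c + I_c/(y_c·A) = 3.63 + 4.30383/(3.63 × 7.35415) = 3.63 + 0.161219 = 3.79122 m along the plane.
The resultant acts 1.53 + 0.161219 = 1.69122 m (along the plate) below the hinge at the top edge, so the moment about the hinge is M = F × 1.69122 = 206.626 × 1.69122 = 349.45 kN·m.
A normal force at the bottom, 3.06 m from the hinge, must supply this moment: P = 349.45/3.06 = 114.199 kN.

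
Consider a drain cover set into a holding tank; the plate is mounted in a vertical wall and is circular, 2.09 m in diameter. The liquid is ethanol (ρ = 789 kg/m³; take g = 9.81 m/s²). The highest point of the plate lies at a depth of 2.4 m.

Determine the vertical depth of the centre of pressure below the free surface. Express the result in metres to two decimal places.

γ = ρg = 789 × 9.81 / 1000 = 7.74009 kN/m³.
The centroid is at the centre, 1.045 m below the top of the plate, so the centroid depth is h_c = 2.4 + 1.045 = 3.445 m.
A = π(1.045)² = 3.4307 m².
Resultant F = γ·h_c·A = 7.74009 × 3.445 × 3.4307 = 91.4783 kN.
I_c = πr⁴/4 = π × 1.045⁴/4 = 0.936602 m⁴.
Centre of pressure: y_p = y_c + I_c/(y_c·A) = 3.445 + 0.936602/(3.445 × 3.4307) = 3.445 + 0.0792471 = 3.52425 m along the plane.

h_p = 3.52 m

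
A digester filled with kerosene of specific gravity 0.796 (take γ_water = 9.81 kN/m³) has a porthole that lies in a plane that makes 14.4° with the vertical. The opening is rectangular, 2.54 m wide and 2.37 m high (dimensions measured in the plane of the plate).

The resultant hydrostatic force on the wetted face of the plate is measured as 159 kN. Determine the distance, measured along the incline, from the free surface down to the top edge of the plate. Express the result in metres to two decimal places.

γ = 0.796 × 9.81 = 7.80876 kN/m³.
A = 2.54 × 2.37 = 6.0198 m².
From F = γ·h_c·A, the centroid depth is h_c = 159/(7.80876 × 6.0198) = 3.38246 m.
The plate makes 14.4° with the vertical, i.e. θ = 90° − 14.4° = 75.6° to the horizontal. Measuring y along the incline from the free-surface line, vertical depth h = y·sinθ with sinθ = 0.968583.
Along the incline, y_c = h_c/sinθ = 3.38246/0.968583 = 3.49217 m.
The centroid lies 2.37/2 = 1.185 m below the top edge, so the top edge sits at y_top = 3.49217 − 1.185 = 2.30717 m along the incline.

y_top ≈ 2.31 m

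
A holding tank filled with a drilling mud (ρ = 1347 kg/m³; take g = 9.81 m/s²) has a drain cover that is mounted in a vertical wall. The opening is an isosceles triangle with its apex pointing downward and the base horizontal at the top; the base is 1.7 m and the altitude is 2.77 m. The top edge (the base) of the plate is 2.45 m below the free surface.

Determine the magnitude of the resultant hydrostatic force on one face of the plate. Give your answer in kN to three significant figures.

F ≈ 105 kN

γ = ρg = 1347 × 9.81 / 1000 = 13.21407 kN/m³.
With the apex down, the centroid sits h/3 = 2.77/3 = 0.923333 m below the base (the top edge), so the centroid depth is h_c = 2.45 + 0.923333 = 3.37333 m.
A = ½ × 1.7 × 2.77 = 2.3545 m².
Resultant F = γ·h_c·A = 13.21407 × 3.37333 × 2.3545 = 104.953 kN.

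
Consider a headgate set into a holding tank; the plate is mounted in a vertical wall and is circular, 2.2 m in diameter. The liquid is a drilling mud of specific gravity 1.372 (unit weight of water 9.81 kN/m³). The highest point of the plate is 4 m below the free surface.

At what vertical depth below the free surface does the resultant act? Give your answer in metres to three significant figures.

h_p = 5.16 m

γ = 1.372 × 9.81 = 13.45932 kN/m³.
The centroid is at the centre, 1.1 m below the top of the plate, so the centroid depth is h_c = 4 + 1.1 = 5.1 m.
A = π(1.1)² = 3.80133 m².
Resultant F = γ·h_c·A = 13.45932 × 5.1 × 3.80133 = 260.933 kN.
I_c = πr⁴/4 = π × 1.1⁴/4 = 1.1499 m⁴.
Centre of pressure: y_p = y_c + I_c/(y_c·A) = 5.1 + 1.1499/(5.1 × 3.80133) = 5.1 + 0.0593136 = 5.15931 m along the plane.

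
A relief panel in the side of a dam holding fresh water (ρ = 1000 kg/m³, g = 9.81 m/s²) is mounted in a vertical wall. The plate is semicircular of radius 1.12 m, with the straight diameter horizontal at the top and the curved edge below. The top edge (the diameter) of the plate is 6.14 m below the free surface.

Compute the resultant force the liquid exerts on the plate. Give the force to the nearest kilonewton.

γ = ρg = 1000 × 9.81 = 9810 N/m³ = 9.81 kN/m³.
The centroid of a semicircle lies 4r/(3π) = 0.475343 m from the diameter, here below the top edge, so the centroid depth is h_c = 6.14 + 0.475343 = 6.61534 m.
A = πr²/2 = π × 1.12²/2 = 1.97041 m².
Resultant F = γ·h_c·A = 9.81 × 6.61534 × 1.97041 = 127.873 kN.

F ≈ 128 kN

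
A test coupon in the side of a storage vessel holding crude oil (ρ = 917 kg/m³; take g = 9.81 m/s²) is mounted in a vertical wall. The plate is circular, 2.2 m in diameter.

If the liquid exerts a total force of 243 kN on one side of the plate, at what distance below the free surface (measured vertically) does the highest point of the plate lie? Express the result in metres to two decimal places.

d_top ≈ 6.01 m

γ = ρg = 917 × 9.81 / 1000 = 8.99577 kN/m³.
A = π(1.1)² = 3.80133 m².
From F = γ·h_c·A, the centroid depth is h_c = 243/(8.99577 × 3.80133) = 7.10612 m.
The centroid is at the centre, 1.1 m below the top of the plate, so the highest point sits at h_top = 7.10612 − 1.1 = 6.00612 m below the surface.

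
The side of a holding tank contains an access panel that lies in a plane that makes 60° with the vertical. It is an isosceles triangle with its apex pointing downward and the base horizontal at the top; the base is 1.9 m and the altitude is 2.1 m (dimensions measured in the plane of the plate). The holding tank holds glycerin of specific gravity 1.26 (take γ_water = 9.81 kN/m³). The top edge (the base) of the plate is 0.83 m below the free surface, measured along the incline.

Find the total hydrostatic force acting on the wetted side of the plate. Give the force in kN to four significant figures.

γ = 1.26 × 9.81 = 12.3606 kN/m³.
The plate makes 60° with the vertical, i.e. θ = 90° − 60° = 30° to the horizontal. Measuring y along the incline from the free-surface line, vertical depth h = y·sinθ with sinθ = 0.500000.
With the apex down, the centroid sits h/3 = 2.1/3 = 0.7 m below the base (the top edge), so y_c = 0.83 + 0.7 = 1.53 m and h_c = 1.53 × 0.500000 = 0.765 m.
A = ½ × 1.9 × 2.1 = 1.995 m².
Resultant F = γ·h_c·A = 12.3606 × 0.765 × 1.995 = 18.8644 kN.

F ≈ 18.86 kN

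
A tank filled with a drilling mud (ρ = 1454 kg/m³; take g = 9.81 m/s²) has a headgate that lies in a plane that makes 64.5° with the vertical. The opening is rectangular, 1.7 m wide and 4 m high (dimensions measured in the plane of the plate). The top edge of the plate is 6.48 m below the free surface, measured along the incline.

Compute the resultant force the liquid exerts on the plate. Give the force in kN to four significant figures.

F ≈ 354.1 kN

γ = ρg = 1454 × 9.81 / 1000 = 14.26374 kN/m³.
The plate makes 64.5° with the vertical, i.e. θ = 90° − 64.5° = 25.5° to the horizontal. Measuring y along the incline from the free-surface line, vertical depth h = y·sinθ with sinθ = 0.430511.
The centroid lies 4/2 = 2 m below the top edge, so y_c = 6.48 + 2 = 8.48 m and h_c = 8.48 × 0.430511 = 3.65073 m.
A = 1.7 × 4 = 6.8 m².
Resultant F = γ·h_c·A = 14.26374 × 3.65073 × 6.8 = 354.097 kN.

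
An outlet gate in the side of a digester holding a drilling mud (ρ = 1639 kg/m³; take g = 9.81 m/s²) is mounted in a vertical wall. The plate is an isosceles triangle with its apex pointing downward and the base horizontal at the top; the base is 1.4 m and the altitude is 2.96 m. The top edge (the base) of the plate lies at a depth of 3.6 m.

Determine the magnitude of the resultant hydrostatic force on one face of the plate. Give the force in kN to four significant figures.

F ≈ 152.8 kN

γ = ρg = 1639 × 9.81 / 1000 = 16.07859 kN/m³.
With the apex down, the centroid sits h/3 = 2.96/3 = 0.986667 m below the base (the top edge), so the centroid depth is h_c = 3.6 + 0.986667 = 4.58667 m.
A = ½ × 1.4 × 2.96 = 2.072 m².
Resultant F = γ·h_c·A = 16.07859 × 4.58667 × 2.072 = 152.804 kN.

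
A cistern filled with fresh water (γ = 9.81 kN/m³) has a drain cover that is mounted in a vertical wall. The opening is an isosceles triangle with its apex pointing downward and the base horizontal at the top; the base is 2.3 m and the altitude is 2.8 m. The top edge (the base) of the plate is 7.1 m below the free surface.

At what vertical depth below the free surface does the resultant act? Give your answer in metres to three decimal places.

γ = 9.81 kN/m³.
With the apex down, the centroid sits h/3 = 2.8/3 = 0.933333 m below the base (the top edge), so the centroid depth is h_c = 7.1 + 0.933333 = 8.03333 m.
A = ½ × 2.3 × 2.8 = 3.22 m².
Resultant F = γ·h_c·A = 9.81 × 8.03333 × 3.22 = 253.758 kN.
I_c = b·h³/36 = 2.3 × 2.8³/36 = 1.40249 m⁴.
Centre of pressure: y_p = y_c + I_c/(y_c·A) = 8.03333 + 1.40249/(8.03333 × 3.22) = 8.03333 + 0.0542186 = 8.08755 m along the plane.

h_p = 8.088 m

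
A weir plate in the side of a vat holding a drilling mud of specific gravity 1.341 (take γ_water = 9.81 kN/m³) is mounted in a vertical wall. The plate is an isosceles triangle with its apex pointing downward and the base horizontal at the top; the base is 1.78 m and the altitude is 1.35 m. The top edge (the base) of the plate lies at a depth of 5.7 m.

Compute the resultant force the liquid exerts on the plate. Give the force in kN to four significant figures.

F ≈ 97.21 kN

γ = 1.341 × 9.81 = 13.15521 kN/m³.
With the apex down, the centroid sits h/3 = 1.35/3 = 0.45 m below the base (the top edge), so the centroid depth is h_c = 5.7 + 0.45 = 6.15 m.
A = ½ × 1.78 × 1.35 = 1.2015 m².
Resultant F = γ·h_c·A = 13.15521 × 6.15 × 1.2015 = 97.2068 kN.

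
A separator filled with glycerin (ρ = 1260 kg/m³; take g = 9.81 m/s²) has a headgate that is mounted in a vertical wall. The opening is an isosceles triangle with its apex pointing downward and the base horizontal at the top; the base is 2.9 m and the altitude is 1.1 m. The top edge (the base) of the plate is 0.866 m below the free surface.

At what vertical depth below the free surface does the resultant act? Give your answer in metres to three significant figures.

γ = ρg = 1260 × 9.81 / 1000 = 12.3606 kN/m³.
With the apex down, the centroid sits h/3 = 1.1/3 = 0.366667 m below the base (the top edge), so the centroid depth is h_c = 0.866 + 0.366667 = 1.23267 m.
A = ½ × 2.9 × 1.1 = 1.595 m².
Resultant F = γ·h_c·A = 12.3606 × 1.23267 × 1.595 = 24.3023 kN.
I_c = b·h³/36 = 2.9 × 1.1³/36 = 0.107219 m⁴.
Centre of pressure: y_p = y_c + I_c/(y_c·A) = 1.23267 + 0.107219/(1.23267 × 1.595) = 1.23267 + 0.0545336 = 1.2872 m along the plane.

h_p = 1.29 m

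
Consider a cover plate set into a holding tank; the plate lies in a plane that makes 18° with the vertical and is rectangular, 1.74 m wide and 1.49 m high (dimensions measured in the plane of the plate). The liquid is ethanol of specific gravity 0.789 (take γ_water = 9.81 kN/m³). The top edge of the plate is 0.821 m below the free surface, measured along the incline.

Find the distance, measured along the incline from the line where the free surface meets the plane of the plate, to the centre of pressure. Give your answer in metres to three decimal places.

γ = 0.789 × 9.81 = 7.74009 kN/m³.
The plate makes 18° with the vertical, i.e. θ = 90° − 18° = 72° to the horizontal. Measuring y along the incline from the free-surface line, vertical depth h = y·sinθ with sinθ = 0.951057.
The centroid lies 1.49/2 = 0.745 m below the top edge, so y_c = 0.821 + 0.745 = 1.566 m and h_c = 1.566 × 0.951057 = 1.48936 m.
A = 1.74 × 1.49 = 2.5926 m².
Resultant F = γ·h_c·A = 7.74009 × 1.48936 × 2.5926 = 29.8869 kN.
I_c = b·h³/12 = 1.74 × 1.49³/12 = 0.479653 m⁴.
Centre of pressure: y_p = y_c + I_c/(y_c·A) = 1.566 + 0.479653/(1.566 × 2.5926) = 1.566 + 0.118141 = 1.68414 m along the plane.

y_p = 1.684 m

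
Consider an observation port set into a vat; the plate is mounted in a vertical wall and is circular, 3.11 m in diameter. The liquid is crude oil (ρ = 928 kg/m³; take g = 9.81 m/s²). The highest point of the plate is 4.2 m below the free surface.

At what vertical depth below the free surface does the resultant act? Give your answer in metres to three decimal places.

h_p = 5.860 m

γ = ρg = 928 × 9.81 / 1000 = 9.10368 kN/m³.
The centroid is at the centre, 1.555 m below the top of the plate, so the centroid depth is h_c = 4.2 + 1.555 = 5.755 m.
A = π(1.555)² = 7.59645 m².
Resultant F = γ·h_c·A = 9.10368 × 5.755 × 7.59645 = 397.991 kN.
I_c = πr⁴/4 = π × 1.555⁴/4 = 4.5921 m⁴.
Centre of pressure: y_p = y_c + I_c/(y_c·A) = 5.755 + 4.5921/(5.755 × 7.59645) = 5.755 + 0.10504 = 5.86004 m along the plane.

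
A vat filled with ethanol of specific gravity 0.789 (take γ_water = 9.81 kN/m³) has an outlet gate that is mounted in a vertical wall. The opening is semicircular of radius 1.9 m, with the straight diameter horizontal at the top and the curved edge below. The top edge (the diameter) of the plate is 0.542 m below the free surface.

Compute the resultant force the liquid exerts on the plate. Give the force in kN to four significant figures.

γ = 0.789 × 9.81 = 7.74009 kN/m³.
The centroid of a semicircle lies 4r/(3π) = 0.806385 m from the diameter, here below the top edge, so the centroid depth is h_c = 0.542 + 0.806385 = 1.34838 m.
A = πr²/2 = π × 1.9²/2 = 5.67057 m².
Resultant F = γ·h_c·A = 7.74009 × 1.34838 × 5.67057 = 59.1814 kN.

F ≈ 59.18 kN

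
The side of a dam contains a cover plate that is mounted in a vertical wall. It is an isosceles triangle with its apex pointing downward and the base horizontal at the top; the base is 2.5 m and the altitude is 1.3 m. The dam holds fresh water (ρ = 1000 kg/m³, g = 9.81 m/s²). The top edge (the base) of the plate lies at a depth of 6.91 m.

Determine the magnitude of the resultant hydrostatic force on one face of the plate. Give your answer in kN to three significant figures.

γ = ρg = 1000 × 9.81 = 9810 N/m³ = 9.81 kN/m³.
With the apex down, the centroid sits h/3 = 1.3/3 = 0.433333 m below the base (the top edge), so the centroid depth is h_c = 6.91 + 0.433333 = 7.34333 m.
A = ½ × 2.5 × 1.3 = 1.625 m².
Resultant F = γ·h_c·A = 9.81 × 7.34333 × 1.625 = 117.062 kN.

F ≈ 117 kN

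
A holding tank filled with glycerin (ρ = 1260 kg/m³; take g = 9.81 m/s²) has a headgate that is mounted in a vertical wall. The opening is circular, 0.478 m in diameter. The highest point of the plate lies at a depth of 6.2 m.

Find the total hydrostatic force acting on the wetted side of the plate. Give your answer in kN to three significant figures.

γ = ρg = 1260 × 9.81 / 1000 = 12.3606 kN/m³.
The centroid is at the centre, 0.239 m below the top of the plate, so the centroid depth is h_c = 6.2 + 0.239 = 6.439 m.
A = π(0.239)² = 0.179451 m².
Resultant F = γ·h_c·A = 12.3606 × 6.439 × 0.179451 = 14.2825 kN.

F ≈ 14.3 kN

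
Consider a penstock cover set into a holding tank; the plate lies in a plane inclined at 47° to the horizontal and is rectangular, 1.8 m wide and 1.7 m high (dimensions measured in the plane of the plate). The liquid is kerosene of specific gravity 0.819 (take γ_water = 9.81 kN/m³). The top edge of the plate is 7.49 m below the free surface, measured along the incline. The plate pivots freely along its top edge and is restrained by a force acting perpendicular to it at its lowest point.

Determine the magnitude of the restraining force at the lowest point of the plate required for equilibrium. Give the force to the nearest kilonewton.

P ≈ 78 kN

γ = 0.819 × 9.81 = 8.03439 kN/m³.
Let θ = 47° be the plate's angle to the horizontal; measure y along the incline from where the plane meets the free surface. Vertical depth h = y·sinθ with sinθ = 0.731354.
The centroid lies 1.7/2 = 0.85 m below the top edge, so y_c = 7.49 + 0.85 = 8.34 m and h_c = 8.34 × 0.731354 = 6.09949 m.
A = 1.8 × 1.7 = 3.06 m².
Resultant F = γ·h_c·A = 8.03439 × 6.09949 × 3.06 = 149.957 kN.
I_c = b·h³/12 = 1.8 × 1.7³/12 = 0.73695 m⁴.
Centre of pressure: y_p = y_c + I_c/(y_c·A) = 8.34 + 0.73695/(8.34 × 3.06) = 8.34 + 0.0288769 = 8.36888 m along the plane.
The resultant acts 0.85 + 0.0288769 = 0.878877 m (along the plate) below the hinge at the top edge, so the moment about the hinge is M = F × 0.878877 = 149.957 × 0.878877 = 131.794 kN·m.
A normal force at the bottom, 1.7 m from the hinge, must supply this moment: P = 131.794/1.7 = 77.5259 kN.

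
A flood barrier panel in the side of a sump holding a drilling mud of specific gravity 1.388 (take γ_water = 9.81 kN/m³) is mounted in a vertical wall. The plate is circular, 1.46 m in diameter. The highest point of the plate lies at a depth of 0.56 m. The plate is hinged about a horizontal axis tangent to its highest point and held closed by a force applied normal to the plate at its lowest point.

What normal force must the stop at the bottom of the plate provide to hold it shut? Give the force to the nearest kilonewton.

P ≈ 17 kN

γ = 1.388 × 9.81 = 13.61628 kN/m³.
The centroid is at the centre, 0.73 m below the top of the plate, so the centroid depth is h_c = 0.56 + 0.73 = 1.29 m.
A = π(0.73)² = 1.67415 m².
Resultant F = γ·h_c·A = 13.61628 × 1.29 × 1.67415 = 29.4064 kN.
I_c = πr⁴/4 = π × 0.73⁴/4 = 0.223039 m⁴.
Centre of pressure: y_p = y_c + I_c/(y_c·A) = 1.29 + 0.223039/(1.29 × 1.67415) = 1.29 + 0.103275 = 1.39328 m along the plane.
The resultant acts 0.73 + 0.103275 = 0.833275 m (along the plate) below the hinge at the top edge, so the moment about the hinge is M = F × 0.833275 = 29.4064 × 0.833275 = 24.5036 kN·m.
A normal force at the bottom, 1.46 m from the hinge, must supply this moment: P = 24.5036/1.46 = 16.7833 kN.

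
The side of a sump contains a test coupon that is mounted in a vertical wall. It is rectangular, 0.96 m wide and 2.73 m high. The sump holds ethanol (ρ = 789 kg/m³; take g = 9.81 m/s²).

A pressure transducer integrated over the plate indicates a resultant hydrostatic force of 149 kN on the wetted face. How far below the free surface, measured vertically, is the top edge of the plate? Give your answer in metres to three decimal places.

γ = ρg = 789 × 9.81 / 1000 = 7.74009 kN/m³.
A = 0.96 × 2.73 = 2.6208 m².
From F = γ·h_c·A, the centroid depth is h_c = 149/(7.74009 × 2.6208) = 7.34525 m.
The centroid lies 2.73/2 = 1.365 m below the top edge, so the top edge sits at h_top = 7.34525 − 1.365 = 5.98025 m below the surface.

d_top ≈ 5.980 m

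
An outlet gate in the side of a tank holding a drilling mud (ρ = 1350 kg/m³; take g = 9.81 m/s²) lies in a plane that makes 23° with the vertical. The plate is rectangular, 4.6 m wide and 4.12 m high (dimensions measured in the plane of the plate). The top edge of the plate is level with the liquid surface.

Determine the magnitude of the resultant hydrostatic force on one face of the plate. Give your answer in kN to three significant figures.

F ≈ 476 kN

γ = ρg = 1350 × 9.81 / 1000 = 13.2435 kN/m³.
The plate makes 23° with the vertical, i.e. θ = 90° − 23° = 67° to the horizontal. Measuring y along the incline from the free-surface line, vertical depth h = y·sinθ with sinθ = 0.920505.
The centroid lies 4.12/2 = 2.06 m below the top edge, so y_c = 2.06 m and h_c = 2.06 × 0.920505 = 1.89624 m.
A = 4.6 × 4.12 = 18.952 m².
Resultant F = γ·h_c·A = 13.2435 × 1.89624 × 18.952 = 475.939 kN.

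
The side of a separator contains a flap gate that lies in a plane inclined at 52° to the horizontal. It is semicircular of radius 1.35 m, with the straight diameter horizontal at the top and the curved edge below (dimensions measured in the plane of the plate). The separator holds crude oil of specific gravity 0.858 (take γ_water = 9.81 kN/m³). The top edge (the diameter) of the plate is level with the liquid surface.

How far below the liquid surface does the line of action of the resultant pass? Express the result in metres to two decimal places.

h_p = 0.63 m

γ = 0.858 × 9.81 = 8.41698 kN/m³.
Let θ = 52° be the plate's angle to the horizontal; measure y along the incline from where the plane meets the free surface. Vertical depth h = y·sinθ with sinθ = 0.788011.
The centroid of a semicircle lies 4r/(3π) = 0.572958 m from the diameter, here below the top edge, so y_c = 0.572958 m and h_c = 0.572958 × 0.788011 = 0.451497 m.
A = πr²/2 = π × 1.35²/2 = 2.86278 m².
Resultant F = γ·h_c·A = 8.41698 × 0.451497 × 2.86278 = 10.8793 kN.
I_c = (π/8 − 8/(9π))·r⁴ = 0.109757 × 1.35⁴ = 0.364559 m⁴.
Centre of pressure: y_p = y_c + I_c/(y_c·A) = 0.572958 + 0.364559/(0.572958 × 2.86278) = 0.572958 + 0.222258 = 0.795216 m along the plane.
Vertically, h_p = y_p·sinθ = 0.795216 × 0.788011 = 0.626639 m.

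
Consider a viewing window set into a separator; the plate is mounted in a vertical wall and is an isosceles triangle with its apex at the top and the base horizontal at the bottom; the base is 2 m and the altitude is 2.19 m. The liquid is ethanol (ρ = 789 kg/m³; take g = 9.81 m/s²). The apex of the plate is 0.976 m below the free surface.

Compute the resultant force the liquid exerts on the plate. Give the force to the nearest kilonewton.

F ≈ 41 kN

γ = ρg = 789 × 9.81 / 1000 = 7.74009 kN/m³.
With the apex up, the centroid sits 2h/3 = 2 × 2.19/3 = 1.46 m below the apex, so the centroid depth is h_c = 0.976 + 1.46 = 2.436 m.
A = ½ × 2 × 2.19 = 2.19 m².
Resultant F = γ·h_c·A = 7.74009 × 2.436 × 2.19 = 41.2921 kN.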